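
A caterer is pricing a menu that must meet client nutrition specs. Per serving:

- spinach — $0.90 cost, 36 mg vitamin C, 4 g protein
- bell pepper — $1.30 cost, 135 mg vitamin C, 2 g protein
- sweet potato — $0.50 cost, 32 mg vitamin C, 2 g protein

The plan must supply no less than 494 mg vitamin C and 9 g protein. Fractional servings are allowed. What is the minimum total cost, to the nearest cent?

At the optimum either one food covers both requirements or two foods hit both targets exactly; no other combination can be cheaper.
spinach only: max(494/36, 9/4) = 13.72 servings → $12.35.
bell pepper only: max(494/135, 9/2) = 4.5 servings → $5.85.
sweet potato only: max(494/32, 9/2) = 15.44 servings → $7.72.
spinach + bell pepper with both tight: 0.485 servings and 3.53 servings → $5.03.
spinach + sweet potato: intersection lies outside the first quadrant.
bell pepper + sweet potato with both tight: 3.398 servings and 1.102 servings → $4.97.
The minimum over all feasible corners is $4.97.

$4.97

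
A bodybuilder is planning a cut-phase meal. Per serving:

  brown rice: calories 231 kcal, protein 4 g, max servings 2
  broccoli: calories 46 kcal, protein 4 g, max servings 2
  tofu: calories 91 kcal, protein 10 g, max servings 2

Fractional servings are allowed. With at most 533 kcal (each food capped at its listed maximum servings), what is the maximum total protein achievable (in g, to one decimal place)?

Protein per kcal: tofu 0.1099, broccoli 0.08696, brown rice 0.01732.
Take 2 servings of tofu: uses 182 kcal, +20.0 g protein (running total 20.0 g).
Take 2 servings of broccoli: uses 92 kcal, +8.0 g protein (running total 28.0 g).
Take 1.121 servings of brown rice: uses 259 kcal, +4.5 g protein (running total 32.5 g).
Greedy by best ratio exhausts the calories allowance optimally: 32.5 g.

32.5 g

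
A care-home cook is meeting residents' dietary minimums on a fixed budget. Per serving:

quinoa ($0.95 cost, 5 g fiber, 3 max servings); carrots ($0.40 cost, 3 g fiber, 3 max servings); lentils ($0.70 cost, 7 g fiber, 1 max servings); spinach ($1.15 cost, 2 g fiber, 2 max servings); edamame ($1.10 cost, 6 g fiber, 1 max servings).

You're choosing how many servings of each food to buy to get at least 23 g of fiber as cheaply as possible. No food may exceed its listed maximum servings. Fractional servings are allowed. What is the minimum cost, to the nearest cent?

Cost per g of fiber: lentils $0.1000, carrots $0.1333, edamame $0.1833, quinoa $0.1900, spinach $0.5750.
Take 1 serving of lentils: +7.0 g fiber for $0.70 (total $0.70, still need 16.0 g).
Take 3 servings of carrots: +9.0 g fiber for $1.20 (total $1.90, still need 7.0 g).
Take 1 serving of edamame: +6.0 g fiber for $1.10 (total $3.00, still need 1.0 g).
Take 0.2 servings of quinoa: +1.0 g fiber for $0.19 (total $3.19, still need 0.0 g).
Filling from the cheapest source first is optimal under one linear minimum: $3.19.

$3.19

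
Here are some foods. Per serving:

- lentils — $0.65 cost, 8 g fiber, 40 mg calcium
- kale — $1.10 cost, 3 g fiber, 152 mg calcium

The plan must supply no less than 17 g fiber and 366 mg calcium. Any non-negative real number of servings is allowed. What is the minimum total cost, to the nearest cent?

A basic optimal solution has at most two foods positive. Try each food alone and each pair with both targets met exactly.
lentils only: max(17/8, 366/40) = 9.15 servings → $5.95.
kale only: max(17/3, 366/152) = 5.667 servings → $6.23.
lentils + kale with both tight: 1.356 servings and 2.051 servings → $3.14.
The minimum over all feasible corners is $3.14.

$3.14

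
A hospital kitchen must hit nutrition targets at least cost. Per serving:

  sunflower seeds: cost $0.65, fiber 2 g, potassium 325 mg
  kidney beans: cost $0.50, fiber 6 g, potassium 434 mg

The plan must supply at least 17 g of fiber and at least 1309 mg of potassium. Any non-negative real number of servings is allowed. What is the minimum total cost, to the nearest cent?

This is a tiny linear program; its minimum lies at a vertex of the feasible set. List the vertices and price them.
sunflower seeds only: max(17/2, 1309/325) = 8.5 servings → $5.53.
kidney beans only: max(17/6, 1309/434) = 3.016 servings → $1.51.
sunflower seeds + kidney beans with both tight: 0.4399 servings and 2.687 servings → $1.63.
So the least-cost plan costs $1.51.

$1.51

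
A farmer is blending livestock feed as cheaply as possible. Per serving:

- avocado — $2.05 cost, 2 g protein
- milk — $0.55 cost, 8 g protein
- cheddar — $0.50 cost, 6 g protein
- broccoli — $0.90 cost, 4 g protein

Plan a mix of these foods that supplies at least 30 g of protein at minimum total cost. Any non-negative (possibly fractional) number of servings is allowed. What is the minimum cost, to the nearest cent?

Cost per g of protein: milk $0.0688, cheddar $0.0833, broccoli $0.2250, avocado $1.0250.
With no serving limits, use only milk: 30 g / 8 g = 3.75 servings × $0.55 = $2.06.

$2.06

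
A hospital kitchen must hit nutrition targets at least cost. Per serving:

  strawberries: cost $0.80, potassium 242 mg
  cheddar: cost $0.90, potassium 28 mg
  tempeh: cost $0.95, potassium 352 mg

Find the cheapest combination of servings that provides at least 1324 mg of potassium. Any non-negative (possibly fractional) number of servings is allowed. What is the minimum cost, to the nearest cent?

Cost per mg of potassium: tempeh $0.0027, strawberries $0.0033, cheddar $0.0321.
With no serving limits, use only tempeh: 1324 mg / 352 mg = 3.761 servings × $0.95 = $3.57.

$3.57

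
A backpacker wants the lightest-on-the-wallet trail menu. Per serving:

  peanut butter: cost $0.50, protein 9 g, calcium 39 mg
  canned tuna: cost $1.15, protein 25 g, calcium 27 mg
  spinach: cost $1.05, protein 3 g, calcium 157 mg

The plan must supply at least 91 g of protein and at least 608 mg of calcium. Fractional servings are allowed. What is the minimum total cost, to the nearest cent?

This is a tiny linear program; its minimum lies at a vertex of the feasible set. List the vertices and price them.
peanut butter only: max(91/9, 608/39) = 15.59 servings → $7.79.
canned tuna only: max(91/25, 608/27) = 22.52 servings → $25.90.
spinach only: max(91/3, 608/157) = 30.33 servings → $31.85.
peanut butter + canned tuna: the both-tight solution has a negative serving — not a feasible corner.
peanut butter + spinach with both tight: 9.617 servings and 1.484 servings → $6.37.
canned tuna + spinach with both tight: 3.242 servings and 3.315 servings → $7.21.
Cheapest feasible corner: $6.37.

$6.37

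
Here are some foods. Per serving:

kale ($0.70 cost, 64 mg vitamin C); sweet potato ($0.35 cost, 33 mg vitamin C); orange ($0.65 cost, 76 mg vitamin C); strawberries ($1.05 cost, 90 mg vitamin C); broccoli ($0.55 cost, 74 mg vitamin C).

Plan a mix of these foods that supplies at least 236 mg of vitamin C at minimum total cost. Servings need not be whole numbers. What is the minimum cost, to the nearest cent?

$1.75

Cost per mg of vitamin C: broccoli $0.0074, orange $0.0086, sweet potato $0.0106, kale $0.0109, strawberries $0.0117.
With no serving limits, use only broccoli: 236 mg / 74 mg = 3.189 servings × $0.55 = $1.75.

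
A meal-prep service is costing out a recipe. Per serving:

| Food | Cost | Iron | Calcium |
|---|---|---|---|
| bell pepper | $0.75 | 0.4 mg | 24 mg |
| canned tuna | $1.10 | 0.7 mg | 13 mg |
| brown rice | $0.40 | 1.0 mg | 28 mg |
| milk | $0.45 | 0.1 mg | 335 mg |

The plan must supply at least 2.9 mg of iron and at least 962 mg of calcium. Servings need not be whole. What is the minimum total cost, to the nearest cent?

$2.25

For a min-cost LP with two ≥-constraints, a basic feasible solution has at most two positive variables.
bell pepper only: max(2.9/0.4, 962/24) = 40.08 servings → $30.06.
canned tuna only: max(2.9/0.7, 962/13) = 74 servings → $81.40.
brown rice only: max(2.9/1.0, 962/28) = 34.36 servings → $13.74.
milk only: max(2.9/0.1, 962/335) = 29 servings → $13.05.
bell pepper + canned tuna with both targets exact would need a negative amount; discard.
bell pepper + brown rice with both targets exact would need a negative amount; discard.
bell pepper + milk with both tight: 6.651 servings and 2.395 servings → $6.07.
canned tuna + brown rice: the both-tight solution has a negative serving — not a feasible corner.
canned tuna + milk with both tight: 3.753 servings and 2.726 servings → $5.36.
brown rice + milk with both tight: 2.635 servings and 2.651 servings → $2.25.
So the least-cost plan costs $2.25.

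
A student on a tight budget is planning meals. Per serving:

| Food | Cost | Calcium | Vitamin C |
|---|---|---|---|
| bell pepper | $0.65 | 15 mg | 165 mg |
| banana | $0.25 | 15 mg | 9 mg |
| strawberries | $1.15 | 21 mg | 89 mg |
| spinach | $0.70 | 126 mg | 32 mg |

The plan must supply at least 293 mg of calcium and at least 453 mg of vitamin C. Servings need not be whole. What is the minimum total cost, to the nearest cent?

Compare the cost at each extreme point of the feasible region.
bell pepper only: max(293/15, 453/165) = 19.53 servings → $12.70.
banana only: max(293/15, 453/9) = 50.33 servings → $12.58.
strawberries only: max(293/21, 453/89) = 13.95 servings → $16.05.
spinach only: max(293/126, 453/32) = 14.16 servings → $9.91.
bell pepper + banana with both tight: 1.777 servings and 17.76 servings → $5.59.
bell pepper + strawberries: intersection lies outside the first quadrant.
bell pepper + spinach with both tight: 2.349 servings and 2.046 servings → $2.96.
banana + strawberries with both tight: 14.45 servings and 3.628 servings → $7.79.
banana + spinach: intersection lies outside the first quadrant.
strawberries + spinach with both tight: 4.525 servings and 1.571 servings → $6.30.
Cheapest feasible corner: $2.96.

$2.96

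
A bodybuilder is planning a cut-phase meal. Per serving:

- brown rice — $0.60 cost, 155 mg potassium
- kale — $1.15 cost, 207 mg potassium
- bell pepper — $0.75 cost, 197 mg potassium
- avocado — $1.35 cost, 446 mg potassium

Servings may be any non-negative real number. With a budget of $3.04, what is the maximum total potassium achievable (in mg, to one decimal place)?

Potassium per dollar: avocado 330.4, bell pepper 262.7, brown rice 258.3, kale 180.
With no serving limits, spend the whole cost allowance on avocado: $3.04 / $1.35 × 446 mg = 1004.3 mg.

1004.3 mg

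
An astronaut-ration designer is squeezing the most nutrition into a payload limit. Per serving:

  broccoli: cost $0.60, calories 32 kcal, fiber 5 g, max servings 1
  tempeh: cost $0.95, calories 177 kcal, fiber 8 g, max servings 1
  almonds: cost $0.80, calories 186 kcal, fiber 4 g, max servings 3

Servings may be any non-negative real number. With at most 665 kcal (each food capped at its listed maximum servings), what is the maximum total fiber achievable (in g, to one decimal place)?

22.8 g

Fiber per kcal: broccoli 0.1562, tempeh 0.0452, almonds 0.02151.
Take 1 serving of broccoli: uses 32 kcal, +5.0 g fiber (running total 5.0 g).
Take 1 serving of tempeh: uses 177 kcal, +8.0 g fiber (running total 13.0 g).
Take 2.452 servings of almonds: uses 456 kcal, +9.8 g fiber (running total 22.8 g).
Filling greedily by fiber-per-kcal is optimal for one linear limit, giving 22.8 g.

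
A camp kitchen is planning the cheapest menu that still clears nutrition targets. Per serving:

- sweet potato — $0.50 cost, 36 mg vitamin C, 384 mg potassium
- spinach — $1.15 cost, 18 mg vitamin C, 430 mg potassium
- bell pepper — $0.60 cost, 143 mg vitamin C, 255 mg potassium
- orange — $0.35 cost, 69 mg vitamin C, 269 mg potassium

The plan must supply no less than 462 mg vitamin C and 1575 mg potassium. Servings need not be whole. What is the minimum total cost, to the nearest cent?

Compare the cost at each extreme point of the feasible region.
sweet potato only: max(462/36, 1575/384) = 12.83 servings → $6.42.
spinach only: max(462/18, 1575/430) = 25.67 servings → $29.52.
bell pepper only: max(462/143, 1575/255) = 6.176 servings → $3.71.
orange only: max(462/69, 1575/269) = 6.696 servings → $2.34.
sweet potato + spinach: intersection lies outside the first quadrant.
sweet potato + bell pepper with both tight: 2.349 servings and 2.639 servings → $2.76.
sweet potato + orange: the both-tight solution has a negative serving — not a feasible corner.
spinach + bell pepper with both tight: 1.888 servings and 2.993 servings → $3.97.
spinach + orange: the both-tight solution has a negative serving — not a feasible corner.
bell pepper + orange with both tight: 0.7476 servings and 5.146 servings → $2.25.
So the least-cost plan costs $2.25.

$2.25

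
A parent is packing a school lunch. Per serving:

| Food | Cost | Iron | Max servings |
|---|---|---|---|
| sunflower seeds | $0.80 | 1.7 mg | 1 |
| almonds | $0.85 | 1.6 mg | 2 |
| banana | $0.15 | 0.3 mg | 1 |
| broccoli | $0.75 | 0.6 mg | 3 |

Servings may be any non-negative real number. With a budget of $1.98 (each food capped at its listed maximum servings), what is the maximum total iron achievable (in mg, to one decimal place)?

Iron per dollar: sunflower seeds 2.125, banana 2, almonds 1.882, broccoli 0.8.
Take 1 serving of sunflower seeds: spends $0.80, +1.7 mg iron (running total 1.7 mg).
Take 1 serving of banana: spends $0.15, +0.3 mg iron (running total 2.0 mg).
Take 1.212 servings of almonds: spends $1.03, +1.9 mg iron (running total 3.9 mg).
Greedy by best ratio exhausts the cost allowance optimally: 3.9 mg.

3.9 mg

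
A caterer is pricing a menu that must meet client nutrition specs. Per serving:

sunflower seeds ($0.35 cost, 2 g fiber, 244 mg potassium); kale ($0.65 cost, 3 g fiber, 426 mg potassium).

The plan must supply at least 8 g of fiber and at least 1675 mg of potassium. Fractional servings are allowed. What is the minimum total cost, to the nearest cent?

Compare the cost at each extreme point of the feasible region.
sunflower seeds only: max(8/2, 1675/244) = 6.865 servings → $2.40.
kale only: max(8/3, 1675/426) = 3.932 servings → $2.56.
sunflower seeds + kale: intersection lies outside the first quadrant.
The minimum over all feasible corners is $2.40.

$2.40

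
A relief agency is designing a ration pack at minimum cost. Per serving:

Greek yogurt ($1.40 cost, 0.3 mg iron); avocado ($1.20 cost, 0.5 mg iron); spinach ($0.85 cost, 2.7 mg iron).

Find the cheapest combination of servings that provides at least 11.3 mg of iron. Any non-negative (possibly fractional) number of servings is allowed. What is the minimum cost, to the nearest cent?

Cost per mg of iron: spinach $0.3148, avocado $2.4000, Greek yogurt $4.6667.
With no serving limits, use only spinach: 11.3 mg / 2.7 mg = 4.185 servings × $0.85 = $3.56.

$3.56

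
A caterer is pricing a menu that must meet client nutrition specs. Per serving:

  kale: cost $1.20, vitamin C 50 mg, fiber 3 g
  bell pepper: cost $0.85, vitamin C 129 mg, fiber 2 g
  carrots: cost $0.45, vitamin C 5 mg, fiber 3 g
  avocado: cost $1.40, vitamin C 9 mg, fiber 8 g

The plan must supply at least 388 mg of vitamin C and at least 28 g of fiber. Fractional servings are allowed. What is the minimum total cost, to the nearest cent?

Check every corner: each single food scaled to meet both minima, and each pair solved so both constraints bind.
kale only: max(388/50, 28/3) = 9.333 servings → $11.20.
bell pepper only: max(388/129, 28/2) = 14 servings → $11.90.
carrots only: max(388/5, 28/3) = 77.6 servings → $34.92.
avocado only: max(388/9, 28/8) = 43.11 servings → $60.36.
kale + bell pepper with both targets exact would need a negative amount; discard.
kale + carrots with both tight: 7.585 servings and 1.748 servings → $9.89.
kale + avocado with both tight: 7.646 servings and 0.6327 servings → $10.06.
bell pepper + carrots with both tight: 2.716 servings and 7.523 servings → $5.69.
bell pepper + avocado with both tight: 2.813 servings and 2.797 servings → $6.31.
carrots + avocado: the both-tight solution has a negative serving — not a feasible corner.
The minimum over all feasible corners is $5.69.

$5.69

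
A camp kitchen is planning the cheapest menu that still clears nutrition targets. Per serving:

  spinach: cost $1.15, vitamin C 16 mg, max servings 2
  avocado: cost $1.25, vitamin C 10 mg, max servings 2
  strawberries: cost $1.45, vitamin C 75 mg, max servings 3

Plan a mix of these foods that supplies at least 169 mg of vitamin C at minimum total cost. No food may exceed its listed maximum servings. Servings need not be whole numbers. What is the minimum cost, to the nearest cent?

Cost per mg of vitamin C: strawberries $0.0193, spinach $0.0719, avocado $0.1250.
Take 2.253 servings of strawberries: +169.0 mg vitamin C for $3.27 (total $3.27, still need 0.0 mg).
Filling from the cheapest source first is optimal under one linear minimum: $3.27.

$3.27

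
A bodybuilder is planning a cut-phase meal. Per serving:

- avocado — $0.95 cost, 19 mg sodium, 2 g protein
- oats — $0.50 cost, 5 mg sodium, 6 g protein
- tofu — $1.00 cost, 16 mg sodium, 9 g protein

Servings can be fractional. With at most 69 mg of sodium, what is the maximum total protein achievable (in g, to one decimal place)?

Protein per mg sodium: oats 1.2, tofu 0.5625, avocado 0.1053.
With no serving limits, spend the whole sodium allowance on oats: 69 mg / 5 mg × 6 g = 82.8 g.

82.8 g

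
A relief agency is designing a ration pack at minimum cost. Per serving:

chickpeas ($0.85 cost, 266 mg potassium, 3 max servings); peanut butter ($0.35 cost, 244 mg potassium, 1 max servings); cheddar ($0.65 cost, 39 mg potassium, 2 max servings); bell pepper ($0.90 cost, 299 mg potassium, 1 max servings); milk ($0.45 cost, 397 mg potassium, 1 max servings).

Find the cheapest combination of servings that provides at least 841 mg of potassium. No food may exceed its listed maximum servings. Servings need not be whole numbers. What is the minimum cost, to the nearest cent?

$1.40

Cost per mg of potassium: milk $0.0011, peanut butter $0.0014, bell pepper $0.0030, chickpeas $0.0032, cheddar $0.0167.
Take 1 serving of milk: +397.0 mg potassium for $0.45 (total $0.45, still need 444.0 mg).
Take 1 serving of peanut butter: +244.0 mg potassium for $0.35 (total $0.80, still need 200.0 mg).
Take 0.6689 servings of bell pepper: +200.0 mg potassium for $0.60 (total $1.40, still need 0.0 mg).
Greedy by cheapest-per-mg is optimal for a single linear constraint, so the minimum cost is $1.40.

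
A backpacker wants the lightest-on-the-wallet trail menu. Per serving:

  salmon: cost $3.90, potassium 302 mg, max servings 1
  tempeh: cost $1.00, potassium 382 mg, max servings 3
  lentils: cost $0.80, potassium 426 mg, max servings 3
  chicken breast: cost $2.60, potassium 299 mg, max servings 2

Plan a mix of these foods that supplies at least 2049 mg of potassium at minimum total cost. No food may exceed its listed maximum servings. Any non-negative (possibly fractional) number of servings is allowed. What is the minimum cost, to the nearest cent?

Cost per mg of potassium: lentils $0.0019, tempeh $0.0026, chicken breast $0.0087, salmon $0.0129.
Take 3 servings of lentils: +1278.0 mg potassium for $2.40 (total $2.40, still need 771.0 mg).
Take 2.018 servings of tempeh: +771.0 mg potassium for $2.02 (total $4.42, still need 0.0 mg).
Greedy by cheapest-per-mg is optimal for a single linear constraint, so the minimum cost is $4.42.

$4.42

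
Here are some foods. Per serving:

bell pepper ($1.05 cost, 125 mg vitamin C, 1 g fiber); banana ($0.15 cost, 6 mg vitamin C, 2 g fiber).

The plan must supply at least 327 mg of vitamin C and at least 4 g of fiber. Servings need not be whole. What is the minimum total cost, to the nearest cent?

For a min-cost LP with two ≥-constraints, a basic feasible solution has at most two positive variables.
bell pepper only: max(327/125, 4/1) = 4 servings → $4.20.
banana only: max(327/6, 4/2) = 54.5 servings → $8.18.
bell pepper + banana with both tight: 2.582 servings and 0.709 servings → $2.82.
The minimum over all feasible corners is $2.82.

$2.82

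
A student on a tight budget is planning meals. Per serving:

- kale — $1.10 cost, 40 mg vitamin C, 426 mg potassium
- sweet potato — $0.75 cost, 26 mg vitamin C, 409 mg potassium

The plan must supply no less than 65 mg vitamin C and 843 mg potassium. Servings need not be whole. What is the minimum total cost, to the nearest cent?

$1.83

Two binding constraints pin down two serving amounts, so the optimal mix uses at most two foods. The candidates are each food alone (scaled to the tighter of vitamin C/potassium) and each pair with both constraints tight.
kale only: max(65/40, 843/426) = 1.979 servings → $2.18.
sweet potato only: max(65/26, 843/409) = 2.5 servings → $1.88.
kale + sweet potato with both tight: 0.8832 servings and 1.141 servings → $1.83.
The minimum over all feasible corners is $1.83.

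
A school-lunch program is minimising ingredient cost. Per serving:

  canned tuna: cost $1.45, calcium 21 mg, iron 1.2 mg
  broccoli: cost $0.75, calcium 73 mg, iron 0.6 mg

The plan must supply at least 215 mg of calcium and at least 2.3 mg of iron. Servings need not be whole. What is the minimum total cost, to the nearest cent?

$2.85

At the optimum either one food covers both requirements or two foods hit both targets exactly; no other combination can be cheaper.
canned tuna only: max(215/21, 2.3/1.2) = 10.24 servings → $14.85.
broccoli only: max(215/73, 2.3/0.6) = 3.833 servings → $2.88.
canned tuna + broccoli with both tight: 0.5187 servings and 2.796 servings → $2.85.
The minimum over all feasible corners is $2.85.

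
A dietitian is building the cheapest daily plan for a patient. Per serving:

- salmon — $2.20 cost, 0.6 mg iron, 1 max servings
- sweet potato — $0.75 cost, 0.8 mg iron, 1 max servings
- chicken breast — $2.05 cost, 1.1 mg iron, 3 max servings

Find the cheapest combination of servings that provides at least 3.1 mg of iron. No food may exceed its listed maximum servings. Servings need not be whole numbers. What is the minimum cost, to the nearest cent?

Cost per mg of iron: sweet potato $0.9375, chicken breast $1.8636, salmon $3.6667.
Take 1 serving of sweet potato: +0.8 mg iron for $0.75 (total $0.75, still need 2.3 mg).
Take 2.091 servings of chicken breast: +2.3 mg iron for $4.29 (total $5.04, still need 0.0 mg).
Filling from the cheapest source first is optimal under one linear minimum: $5.04.

$5.04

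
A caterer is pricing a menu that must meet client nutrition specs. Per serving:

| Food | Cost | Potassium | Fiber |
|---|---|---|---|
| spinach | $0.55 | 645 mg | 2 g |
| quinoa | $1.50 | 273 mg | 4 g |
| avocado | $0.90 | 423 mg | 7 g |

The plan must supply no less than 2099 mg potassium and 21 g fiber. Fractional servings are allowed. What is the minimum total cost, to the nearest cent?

Compare the cost at each extreme point of the feasible region.
spinach only: max(2099/645, 21/2) = 10.5 servings → $5.78.
quinoa only: max(2099/273, 21/4) = 7.689 servings → $11.53.
avocado only: max(2099/423, 21/7) = 4.962 servings → $4.47.
spinach + quinoa with both tight: 1.309 servings and 4.595 servings → $7.61.
spinach + avocado with both tight: 1.584 servings and 2.548 servings → $3.16.
quinoa + avocado: intersection lies outside the first quadrant.
Cheapest feasible corner: $3.16.

$3.16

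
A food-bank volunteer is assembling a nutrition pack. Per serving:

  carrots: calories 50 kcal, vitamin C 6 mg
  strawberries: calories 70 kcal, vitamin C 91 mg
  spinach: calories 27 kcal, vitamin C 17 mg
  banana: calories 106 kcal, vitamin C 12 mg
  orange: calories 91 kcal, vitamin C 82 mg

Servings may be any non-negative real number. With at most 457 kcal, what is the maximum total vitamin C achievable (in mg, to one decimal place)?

Vitamin C per kcal: strawberries 1.3, orange 0.9011, spinach 0.6296, carrots 0.12, banana 0.1132.
With no serving limits, spend the whole calories allowance on strawberries: 457 kcal / 70 kcal × 91 mg = 594.1 mg.

594.1 mg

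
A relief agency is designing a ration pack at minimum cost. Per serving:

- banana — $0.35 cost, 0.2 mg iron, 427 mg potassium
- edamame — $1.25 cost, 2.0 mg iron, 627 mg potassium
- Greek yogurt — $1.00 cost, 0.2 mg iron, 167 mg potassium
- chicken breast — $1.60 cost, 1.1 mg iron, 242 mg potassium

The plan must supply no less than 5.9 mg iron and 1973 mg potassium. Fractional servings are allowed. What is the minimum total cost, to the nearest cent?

$3.76

Two binding constraints pin down two serving amounts, so the optimal mix uses at most two foods. The candidates are each food alone (scaled to the tighter of iron/potassium) and each pair with both constraints tight.
banana only: max(5.9/0.2, 1973/427) = 29.5 servings → $10.32.
edamame only: max(5.9/2.0, 1973/627) = 3.147 servings → $3.93.
Greek yogurt only: max(5.9/0.2, 1973/167) = 29.5 servings → $29.50.
chicken breast only: max(5.9/1.1, 1973/242) = 8.153 servings → $13.04.
banana + edamame with both tight: 0.3386 servings and 2.916 servings → $3.76.
banana + Greek yogurt: the both-tight solution has a negative serving — not a feasible corner.
banana + chicken breast with both tight: 1.762 servings and 5.043 servings → $8.69.
edamame + Greek yogurt with both tight: 2.832 servings and 1.183 servings → $4.72.
edamame + chicken breast: the both-tight solution has a negative serving — not a feasible corner.
Greek yogurt + chicken breast with both tight: 5.488 servings and 4.366 servings → $12.47.
The minimum over all feasible corners is $3.76.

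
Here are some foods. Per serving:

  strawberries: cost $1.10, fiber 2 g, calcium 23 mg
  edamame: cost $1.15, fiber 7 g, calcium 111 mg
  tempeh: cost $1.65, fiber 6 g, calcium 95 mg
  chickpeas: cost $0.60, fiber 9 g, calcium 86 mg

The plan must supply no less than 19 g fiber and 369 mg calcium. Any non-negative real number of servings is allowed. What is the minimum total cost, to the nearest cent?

$2.57

At the optimum either one food covers both requirements or two foods hit both targets exactly; no other combination can be cheaper.
strawberries only: max(19/2, 369/23) = 16.04 servings → $17.65.
edamame only: max(19/7, 369/111) = 3.324 servings → $3.82.
tempeh only: max(19/6, 369/95) = 3.884 servings → $6.41.
chickpeas only: max(19/9, 369/86) = 4.291 servings → $2.57.
strawberries + edamame with both targets exact would need a negative amount; discard.
strawberries + tempeh with both targets exact would need a negative amount; discard.
strawberries + chickpeas: the both-tight solution has a negative serving — not a feasible corner.
edamame + tempeh: intersection lies outside the first quadrant.
edamame + chickpeas with both targets exact would need a negative amount; discard.
tempeh + chickpeas: the both-tight solution has a negative serving — not a feasible corner.
The minimum over all feasible corners is $2.57.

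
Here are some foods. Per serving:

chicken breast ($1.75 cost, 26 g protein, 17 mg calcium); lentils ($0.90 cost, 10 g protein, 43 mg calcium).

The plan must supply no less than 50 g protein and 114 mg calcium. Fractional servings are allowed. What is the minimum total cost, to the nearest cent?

$3.87

For a min-cost LP with two ≥-constraints, a basic feasible solution has at most two positive variables.
chicken breast only: max(50/26, 114/17) = 6.706 servings → $11.74.
lentils only: max(50/10, 114/43) = 5 servings → $4.50.
chicken breast + lentils with both tight: 1.065 servings and 2.23 servings → $3.87.
Cheapest feasible corner: $3.87.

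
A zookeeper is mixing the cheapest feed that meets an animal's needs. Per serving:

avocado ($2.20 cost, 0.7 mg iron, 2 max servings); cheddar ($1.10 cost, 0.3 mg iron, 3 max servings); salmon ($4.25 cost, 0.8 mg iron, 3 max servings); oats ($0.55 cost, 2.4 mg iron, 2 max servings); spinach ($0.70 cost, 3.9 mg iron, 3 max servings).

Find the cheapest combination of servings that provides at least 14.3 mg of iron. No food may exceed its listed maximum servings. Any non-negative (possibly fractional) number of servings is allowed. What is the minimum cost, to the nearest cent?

$2.70

Cost per mg of iron: spinach $0.1795, oats $0.2292, avocado $3.1429, cheddar $3.6667, salmon $5.3125.
Take 3 servings of spinach: +11.7 mg iron for $2.10 (total $2.10, still need 2.6 mg).
Take 1.083 servings of oats: +2.6 mg iron for $0.60 (total $2.70, still need 0.0 mg).
Filling from the cheapest source first is optimal under one linear minimum: $2.70.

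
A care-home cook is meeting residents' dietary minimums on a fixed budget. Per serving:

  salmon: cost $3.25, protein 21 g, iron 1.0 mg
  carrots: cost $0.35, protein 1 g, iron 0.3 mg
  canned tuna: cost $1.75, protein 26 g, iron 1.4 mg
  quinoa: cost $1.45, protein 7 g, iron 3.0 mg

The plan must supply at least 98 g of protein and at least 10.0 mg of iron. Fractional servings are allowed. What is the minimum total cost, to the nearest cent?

An LP optimum is at a vertex; with two nutrient constraints at most two foods are used. Check each candidate.
salmon only: max(98/21, 10.0/1.0) = 10 servings → $32.50.
carrots only: max(98/1, 10.0/0.3) = 98 servings → $34.30.
canned tuna only: max(98/26, 10.0/1.4) = 7.143 servings → $12.50.
quinoa only: max(98/7, 10.0/3.0) = 14 servings → $20.30.
salmon + carrots with both tight: 3.66 servings and 21.13 servings → $19.29.
salmon + canned tuna with both targets exact would need a negative amount; discard.
salmon + quinoa with both tight: 4 servings and 2 servings → $15.90.
carrots + canned tuna with both tight: 19.19 servings and 3.031 servings → $12.02.
carrots + quinoa: intersection lies outside the first quadrant.
canned tuna + quinoa with both tight: 3.284 servings and 1.801 servings → $8.36.
So the least-cost plan costs $8.36.

$8.36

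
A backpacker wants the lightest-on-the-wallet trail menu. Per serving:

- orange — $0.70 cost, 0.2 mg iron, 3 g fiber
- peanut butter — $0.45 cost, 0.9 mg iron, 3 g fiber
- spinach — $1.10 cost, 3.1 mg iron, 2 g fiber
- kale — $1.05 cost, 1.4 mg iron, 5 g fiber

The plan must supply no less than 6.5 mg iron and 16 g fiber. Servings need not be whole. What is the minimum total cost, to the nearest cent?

$2.94

This is a tiny linear program; its minimum lies at a vertex of the feasible set. List the vertices and price them.
orange only: max(6.5/0.2, 16/3) = 32.5 servings → $22.75.
peanut butter only: max(6.5/0.9, 16/3) = 7.222 servings → $3.25.
spinach only: max(6.5/3.1, 16/2) = 8 servings → $8.80.
kale only: max(6.5/1.4, 16/5) = 4.643 servings → $4.88.
orange + peanut butter: intersection lies outside the first quadrant.
orange + spinach with both tight: 4.112 servings and 1.831 servings → $4.89.
orange + kale with both targets exact would need a negative amount; discard.
peanut butter + spinach with both tight: 4.88 servings and 0.68 servings → $2.94.
peanut butter + kale with both targets exact would need a negative amount; discard.
spinach + kale with both tight: 0.7953 servings and 2.882 servings → $3.90.
So the least-cost plan costs $2.94.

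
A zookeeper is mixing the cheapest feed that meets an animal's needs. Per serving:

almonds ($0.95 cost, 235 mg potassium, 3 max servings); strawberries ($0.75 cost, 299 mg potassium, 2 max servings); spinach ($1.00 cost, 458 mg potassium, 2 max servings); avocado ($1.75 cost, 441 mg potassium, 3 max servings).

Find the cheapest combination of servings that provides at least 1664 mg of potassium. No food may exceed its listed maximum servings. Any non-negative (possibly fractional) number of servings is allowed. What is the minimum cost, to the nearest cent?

Cost per mg of potassium: spinach $0.0022, strawberries $0.0025, avocado $0.0040, almonds $0.0040.
Take 2 servings of spinach: +916.0 mg potassium for $2.00 (total $2.00, still need 748.0 mg).
Take 2 servings of strawberries: +598.0 mg potassium for $1.50 (total $3.50, still need 150.0 mg).
Take 0.3401 servings of avocado: +150.0 mg potassium for $0.60 (total $4.10, still need 0.0 mg).
Filling from the cheapest source first is optimal under one linear minimum: $4.10.

$4.10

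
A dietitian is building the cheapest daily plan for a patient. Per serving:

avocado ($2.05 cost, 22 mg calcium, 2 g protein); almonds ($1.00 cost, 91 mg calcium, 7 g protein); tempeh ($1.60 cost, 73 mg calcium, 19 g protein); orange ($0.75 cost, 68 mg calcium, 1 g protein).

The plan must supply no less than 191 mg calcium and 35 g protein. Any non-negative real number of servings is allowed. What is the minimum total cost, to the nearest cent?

The cheapest plan sits at a corner of the feasible region — with two constraints it uses at most two foods.
avocado only: max(191/22, 35/2) = 17.5 servings → $35.88.
almonds only: max(191/91, 35/7) = 5 servings → $5.00.
tempeh only: max(191/73, 35/19) = 2.616 servings → $4.19.
orange only: max(191/68, 35/1) = 35 servings → $26.25.
avocado + almonds: the both-tight solution has a negative serving — not a feasible corner.
avocado + tempeh with both tight: 3.949 servings and 1.426 servings → $10.38.
avocado + orange: intersection lies outside the first quadrant.
almonds + tempeh with both tight: 0.8818 servings and 1.517 servings → $3.31.
almonds + orange: intersection lies outside the first quadrant.
tempeh + orange with both tight: 1.796 servings and 0.8811 servings → $3.53.
The minimum over all feasible corners is $3.31.

$3.31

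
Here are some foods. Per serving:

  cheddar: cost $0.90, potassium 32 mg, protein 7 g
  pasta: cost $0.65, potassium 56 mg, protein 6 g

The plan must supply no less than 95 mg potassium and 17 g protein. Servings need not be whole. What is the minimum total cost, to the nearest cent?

Minimising a linear cost over {potassium ≥ 95, protein ≥ 17, servings ≥ 0} — the optimum is at a vertex, using one or two foods.
cheddar only: max(95/32, 17/7) = 2.969 servings → $2.67.
pasta only: max(95/56, 17/6) = 2.833 servings → $1.84.
cheddar + pasta with both tight: 1.91 servings and 0.605 servings → $2.11.
Cheapest feasible corner: $1.84.

$1.84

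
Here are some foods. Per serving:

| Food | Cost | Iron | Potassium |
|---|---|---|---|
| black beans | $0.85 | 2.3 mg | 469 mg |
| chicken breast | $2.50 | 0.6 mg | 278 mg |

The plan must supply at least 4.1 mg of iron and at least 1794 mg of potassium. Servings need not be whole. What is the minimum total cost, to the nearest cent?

$3.25

This is a tiny linear program; its minimum lies at a vertex of the feasible set. List the vertices and price them.
black beans only: max(4.1/2.3, 1794/469) = 3.825 servings → $3.25.
chicken breast only: max(4.1/0.6, 1794/278) = 6.833 servings → $17.08.
black beans + chicken breast with both tight: 0.1771 servings and 6.154 servings → $15.54.
So the least-cost plan costs $3.25.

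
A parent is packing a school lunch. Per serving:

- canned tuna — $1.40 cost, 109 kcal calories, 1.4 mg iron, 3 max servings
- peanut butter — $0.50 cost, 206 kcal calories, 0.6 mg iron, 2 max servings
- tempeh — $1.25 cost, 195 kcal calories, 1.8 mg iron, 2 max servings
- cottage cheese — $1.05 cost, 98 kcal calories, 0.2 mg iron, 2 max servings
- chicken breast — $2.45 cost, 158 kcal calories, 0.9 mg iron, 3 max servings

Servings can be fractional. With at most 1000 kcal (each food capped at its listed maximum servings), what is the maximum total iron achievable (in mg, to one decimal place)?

Iron per kcal: canned tuna 0.01284, tempeh 0.009231, chicken breast 0.005696, peanut butter 0.002913, cottage cheese 0.002041.
Take 3 servings of canned tuna: uses 327 kcal, +4.2 mg iron (running total 4.2 mg).
Take 2 servings of tempeh: uses 390 kcal, +3.6 mg iron (running total 7.8 mg).
Take 1.791 servings of chicken breast: uses 283 kcal, +1.6 mg iron (running total 9.4 mg).
Greedy by best ratio exhausts the calories allowance optimally: 9.4 mg.

9.4 mg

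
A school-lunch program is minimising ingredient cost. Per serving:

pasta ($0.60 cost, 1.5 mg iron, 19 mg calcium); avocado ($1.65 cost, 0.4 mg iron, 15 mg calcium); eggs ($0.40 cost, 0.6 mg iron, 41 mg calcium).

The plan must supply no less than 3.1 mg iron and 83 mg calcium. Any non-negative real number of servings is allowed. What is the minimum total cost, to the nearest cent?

$1.45

Check every corner: each single food scaled to meet both minima, and each pair solved so both constraints bind.
pasta only: max(3.1/1.5, 83/19) = 4.368 servings → $2.62.
avocado only: max(3.1/0.4, 83/15) = 7.75 servings → $12.79.
eggs only: max(3.1/0.6, 83/41) = 5.167 servings → $2.07.
pasta + avocado with both tight: 0.8926 servings and 4.403 servings → $7.80.
pasta + eggs with both tight: 1.543 servings and 1.309 servings → $1.45.
avocado + eggs: the both-tight solution has a negative serving — not a feasible corner.
The minimum over all feasible corners is $1.45.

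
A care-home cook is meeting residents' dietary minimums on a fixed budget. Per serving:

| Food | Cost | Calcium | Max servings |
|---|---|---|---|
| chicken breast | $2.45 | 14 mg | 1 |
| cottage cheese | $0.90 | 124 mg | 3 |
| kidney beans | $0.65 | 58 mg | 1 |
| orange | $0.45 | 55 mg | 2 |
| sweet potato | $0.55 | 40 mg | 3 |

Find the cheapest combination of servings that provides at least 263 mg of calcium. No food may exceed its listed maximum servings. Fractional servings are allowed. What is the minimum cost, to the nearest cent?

$1.91

Cost per mg of calcium: cottage cheese $0.0073, orange $0.0082, kidney beans $0.0112, sweet potato $0.0138, chicken breast $0.1750.
Take 2.121 servings of cottage cheese: +263.0 mg calcium for $1.91 (total $1.91, still need 0.0 mg).
Filling from the cheapest source first is optimal under one linear minimum: $1.91.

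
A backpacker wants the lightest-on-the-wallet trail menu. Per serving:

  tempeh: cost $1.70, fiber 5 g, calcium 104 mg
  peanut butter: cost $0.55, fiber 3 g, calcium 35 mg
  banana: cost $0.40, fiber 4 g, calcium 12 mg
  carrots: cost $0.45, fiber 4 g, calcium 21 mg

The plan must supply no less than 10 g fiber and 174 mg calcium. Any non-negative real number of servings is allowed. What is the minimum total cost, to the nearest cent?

$2.73

With two linear requirements the optimum uses one or two foods; enumerate the corners.
tempeh only: max(10/5, 174/104) = 2 servings → $3.40.
peanut butter only: max(10/3, 174/35) = 4.971 servings → $2.73.
banana only: max(10/4, 174/12) = 14.5 servings → $5.80.
carrots only: max(10/4, 174/21) = 8.286 servings → $3.73.
tempeh + peanut butter with both tight: 1.255 servings and 1.241 servings → $2.82.
tempeh + banana with both tight: 1.618 servings and 0.4775 servings → $2.94.
tempeh + carrots with both tight: 1.563 servings and 0.5466 servings → $2.90.
peanut butter + banana with both targets exact would need a negative amount; discard.
peanut butter + carrots with both targets exact would need a negative amount; discard.
banana + carrots: the both-tight solution has a negative serving — not a feasible corner.
So the least-cost plan costs $2.73.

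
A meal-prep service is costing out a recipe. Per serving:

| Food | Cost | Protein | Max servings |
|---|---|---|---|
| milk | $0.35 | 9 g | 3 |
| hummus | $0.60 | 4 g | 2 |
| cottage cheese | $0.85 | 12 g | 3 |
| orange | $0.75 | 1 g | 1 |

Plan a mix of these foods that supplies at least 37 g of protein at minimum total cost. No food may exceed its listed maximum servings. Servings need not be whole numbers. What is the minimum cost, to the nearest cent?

Cost per g of protein: milk $0.0389, cottage cheese $0.0708, hummus $0.1500, orange $0.7500.
Take 3 servings of milk: +27.0 g protein for $1.05 (total $1.05, still need 10.0 g).
Take 0.8333 servings of cottage cheese: +10.0 g protein for $0.71 (total $1.76, still need 0.0 g).
Filling from the cheapest source first is optimal under one linear minimum: $1.76.

$1.76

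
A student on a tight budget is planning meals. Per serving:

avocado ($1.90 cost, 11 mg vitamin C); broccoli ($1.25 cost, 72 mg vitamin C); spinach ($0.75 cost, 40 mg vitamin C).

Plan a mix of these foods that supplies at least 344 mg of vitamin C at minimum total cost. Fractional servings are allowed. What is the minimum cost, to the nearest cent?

$5.97

Cost per mg of vitamin C: broccoli $0.0174, spinach $0.0187, avocado $0.1727.
With no serving limits, use only broccoli: 344 mg / 72 mg = 4.778 servings × $1.25 = $5.97.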